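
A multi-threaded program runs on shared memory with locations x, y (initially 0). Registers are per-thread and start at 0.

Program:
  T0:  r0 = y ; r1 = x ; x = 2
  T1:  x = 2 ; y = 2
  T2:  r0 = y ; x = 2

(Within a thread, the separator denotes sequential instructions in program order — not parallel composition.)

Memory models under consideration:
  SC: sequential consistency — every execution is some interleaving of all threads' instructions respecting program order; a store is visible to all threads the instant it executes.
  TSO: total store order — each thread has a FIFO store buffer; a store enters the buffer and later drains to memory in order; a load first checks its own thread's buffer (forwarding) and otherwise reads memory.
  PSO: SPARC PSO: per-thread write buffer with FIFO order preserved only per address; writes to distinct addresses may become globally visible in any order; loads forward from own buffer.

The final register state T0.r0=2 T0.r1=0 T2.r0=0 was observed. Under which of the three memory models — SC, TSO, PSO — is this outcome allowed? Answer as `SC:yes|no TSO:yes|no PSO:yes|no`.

SC:no TSO:no PSO:yes

outcome vector order: (T0.r0,T0.r1,T2.r0)
SC (6): (0,0,0); (0,0,2); (0,2,0); (0,2,2); (2,2,0); (2,2,2)
TSO (6): (0,0,0); (0,0,2); (0,2,0); (0,2,2); (2,2,0); (2,2,2)
PSO (8): (0,0,0); (0,0,2); (0,2,0); (0,2,2); (2,0,0); (2,0,2); (2,2,0); (2,2,2)
target (2,0,0) ∈ {PSO}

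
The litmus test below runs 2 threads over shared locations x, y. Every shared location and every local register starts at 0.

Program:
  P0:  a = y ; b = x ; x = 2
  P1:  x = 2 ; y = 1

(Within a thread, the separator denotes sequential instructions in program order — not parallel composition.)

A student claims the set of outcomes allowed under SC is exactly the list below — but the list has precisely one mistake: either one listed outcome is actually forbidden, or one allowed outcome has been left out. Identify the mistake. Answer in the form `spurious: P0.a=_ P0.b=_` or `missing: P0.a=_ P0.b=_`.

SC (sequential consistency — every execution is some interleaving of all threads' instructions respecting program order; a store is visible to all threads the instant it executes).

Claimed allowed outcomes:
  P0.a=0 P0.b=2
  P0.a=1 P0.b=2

missing: P0.a=0 P0.b=0

outcome vector order: (P0.a,P0.b)
under SC → <0 0>; <0 2>; <1 2>
SC∖claimed = {<0 0>}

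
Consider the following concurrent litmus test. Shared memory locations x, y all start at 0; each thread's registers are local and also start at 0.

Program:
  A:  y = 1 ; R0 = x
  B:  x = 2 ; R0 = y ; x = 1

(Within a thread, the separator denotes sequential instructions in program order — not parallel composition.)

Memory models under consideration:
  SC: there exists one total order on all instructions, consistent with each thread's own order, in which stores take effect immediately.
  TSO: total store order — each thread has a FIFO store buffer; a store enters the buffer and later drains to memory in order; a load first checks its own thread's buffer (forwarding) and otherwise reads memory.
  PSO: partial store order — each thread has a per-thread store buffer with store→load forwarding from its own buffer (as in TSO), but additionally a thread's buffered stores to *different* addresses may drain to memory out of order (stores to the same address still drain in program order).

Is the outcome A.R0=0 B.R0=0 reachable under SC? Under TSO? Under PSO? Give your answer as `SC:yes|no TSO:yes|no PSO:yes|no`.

outcome vector order: (A.R0,B.R0)
SC: 5 outcomes — {(0,1) (1,0) (1,1) (2,0) (2,1)}
TSO: 6 outcomes — {(0,0) (0,1) (1,0) (1,1) (2,0) (2,1)}
PSO: 6 outcomes — {(0,0) (0,1) (1,0) (1,1) (2,0) (2,1)}
target (0,0) ∈ {TSO,PSO}

SC:no TSO:yes PSO:yes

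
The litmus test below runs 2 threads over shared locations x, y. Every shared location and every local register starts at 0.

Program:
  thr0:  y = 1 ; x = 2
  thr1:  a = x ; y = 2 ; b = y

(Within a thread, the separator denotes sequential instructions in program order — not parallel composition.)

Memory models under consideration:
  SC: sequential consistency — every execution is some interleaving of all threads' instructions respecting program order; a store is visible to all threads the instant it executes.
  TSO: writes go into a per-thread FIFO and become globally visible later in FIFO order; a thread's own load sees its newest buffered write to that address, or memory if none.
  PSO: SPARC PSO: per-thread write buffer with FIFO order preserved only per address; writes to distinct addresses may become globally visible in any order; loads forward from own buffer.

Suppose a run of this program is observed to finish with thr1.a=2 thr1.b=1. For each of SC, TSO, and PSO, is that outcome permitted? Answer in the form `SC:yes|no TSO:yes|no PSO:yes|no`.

outcome vector order: (thr1.a,thr1.b)
under SC → 01 02 22
under TSO → 01 02 22
under PSO → 01 02 21 22
target 21 ∈ {PSO}

SC:no TSO:no PSO:yes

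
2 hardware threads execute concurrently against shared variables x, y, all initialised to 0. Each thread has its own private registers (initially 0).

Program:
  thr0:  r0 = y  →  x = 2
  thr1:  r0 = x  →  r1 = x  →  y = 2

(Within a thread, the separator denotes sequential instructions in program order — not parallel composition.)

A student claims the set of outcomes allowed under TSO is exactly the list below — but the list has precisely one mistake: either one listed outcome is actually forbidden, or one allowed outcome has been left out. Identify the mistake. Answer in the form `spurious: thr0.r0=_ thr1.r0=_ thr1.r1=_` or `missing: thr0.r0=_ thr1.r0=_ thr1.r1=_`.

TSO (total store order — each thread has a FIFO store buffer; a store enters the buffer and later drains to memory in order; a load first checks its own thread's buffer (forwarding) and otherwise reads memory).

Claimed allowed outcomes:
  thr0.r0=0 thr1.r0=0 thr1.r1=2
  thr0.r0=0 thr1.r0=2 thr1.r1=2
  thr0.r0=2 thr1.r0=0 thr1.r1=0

outcome vector order: (thr0.r0,thr1.r0,thr1.r1)
TSO: 4 outcomes — {000; 002; 022; 200}
TSO∖claimed = {000}

missing: thr0.r0=0 thr1.r0=0 thr1.r1=0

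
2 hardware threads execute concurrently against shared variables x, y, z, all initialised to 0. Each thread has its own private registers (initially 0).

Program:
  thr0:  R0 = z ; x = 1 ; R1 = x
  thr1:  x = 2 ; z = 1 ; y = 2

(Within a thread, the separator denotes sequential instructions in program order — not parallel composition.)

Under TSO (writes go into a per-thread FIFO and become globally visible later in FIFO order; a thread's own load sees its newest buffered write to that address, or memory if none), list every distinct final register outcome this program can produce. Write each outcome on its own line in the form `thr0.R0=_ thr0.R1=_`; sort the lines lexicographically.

thr0.R0=0 thr0.R1=1
thr0.R0=0 thr0.R1=2
thr0.R0=1 thr0.R1=1

outcome vector order: (thr0.R0,thr0.R1)
|TSO outcomes| = 3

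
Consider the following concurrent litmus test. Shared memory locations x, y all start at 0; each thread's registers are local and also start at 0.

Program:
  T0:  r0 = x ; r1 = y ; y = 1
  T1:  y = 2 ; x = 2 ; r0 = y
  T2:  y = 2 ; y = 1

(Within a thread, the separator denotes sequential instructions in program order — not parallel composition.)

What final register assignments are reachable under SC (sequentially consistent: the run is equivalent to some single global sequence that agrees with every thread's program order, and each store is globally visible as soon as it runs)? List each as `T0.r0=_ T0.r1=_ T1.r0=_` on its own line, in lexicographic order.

T0.r0=0 T0.r1=0 T1.r0=1
T0.r0=0 T0.r1=0 T1.r0=2
T0.r0=0 T0.r1=1 T1.r0=1
T0.r0=0 T0.r1=1 T1.r0=2
T0.r0=0 T0.r1=2 T1.r0=1
T0.r0=0 T0.r1=2 T1.r0=2
T0.r0=2 T0.r1=1 T1.r0=1
T0.r0=2 T0.r1=1 T1.r0=2
T0.r0=2 T0.r1=2 T1.r0=1
T0.r0=2 T0.r1=2 T1.r0=2

outcome vector order: (T0.r0,T0.r1,T1.r0)
|SC outcomes| = 10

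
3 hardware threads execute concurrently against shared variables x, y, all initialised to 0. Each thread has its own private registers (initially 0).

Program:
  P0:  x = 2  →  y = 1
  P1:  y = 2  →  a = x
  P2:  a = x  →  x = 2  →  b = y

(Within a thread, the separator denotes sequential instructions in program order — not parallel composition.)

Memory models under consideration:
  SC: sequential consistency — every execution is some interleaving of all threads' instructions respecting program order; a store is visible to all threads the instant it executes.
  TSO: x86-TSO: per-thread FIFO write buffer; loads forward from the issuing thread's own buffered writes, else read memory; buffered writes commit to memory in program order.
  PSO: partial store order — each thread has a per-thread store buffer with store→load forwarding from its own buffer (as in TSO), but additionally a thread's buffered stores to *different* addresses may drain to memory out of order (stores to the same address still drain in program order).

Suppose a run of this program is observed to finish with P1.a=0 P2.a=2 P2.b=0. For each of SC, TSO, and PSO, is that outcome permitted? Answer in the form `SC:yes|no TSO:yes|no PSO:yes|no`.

outcome vector order: (P1.a,P2.a,P2.b)
SC: 10 outcomes — {<0 0 1>, <0 0 2>, <0 2 1>, <0 2 2>, <2 0 0>, <2 0 1>, <2 0 2>, <2 2 0>, <2 2 1>, <2 2 2>}
TSO: 12 outcomes — {<0 0 0>, <0 0 1>, <0 0 2>, <0 2 0>, <0 2 1>, <0 2 2>, <2 0 0>, <2 0 1>, <2 0 2>, <2 2 0>, <2 2 1>, <2 2 2>}
PSO: 12 outcomes — {<0 0 0>, <0 0 1>, <0 0 2>, <0 2 0>, <0 2 1>, <0 2 2>, <2 0 0>, <2 0 1>, <2 0 2>, <2 2 0>, <2 2 1>, <2 2 2>}
target <0 2 0> ∈ {TSO,PSO}

SC:no TSO:yes PSO:yes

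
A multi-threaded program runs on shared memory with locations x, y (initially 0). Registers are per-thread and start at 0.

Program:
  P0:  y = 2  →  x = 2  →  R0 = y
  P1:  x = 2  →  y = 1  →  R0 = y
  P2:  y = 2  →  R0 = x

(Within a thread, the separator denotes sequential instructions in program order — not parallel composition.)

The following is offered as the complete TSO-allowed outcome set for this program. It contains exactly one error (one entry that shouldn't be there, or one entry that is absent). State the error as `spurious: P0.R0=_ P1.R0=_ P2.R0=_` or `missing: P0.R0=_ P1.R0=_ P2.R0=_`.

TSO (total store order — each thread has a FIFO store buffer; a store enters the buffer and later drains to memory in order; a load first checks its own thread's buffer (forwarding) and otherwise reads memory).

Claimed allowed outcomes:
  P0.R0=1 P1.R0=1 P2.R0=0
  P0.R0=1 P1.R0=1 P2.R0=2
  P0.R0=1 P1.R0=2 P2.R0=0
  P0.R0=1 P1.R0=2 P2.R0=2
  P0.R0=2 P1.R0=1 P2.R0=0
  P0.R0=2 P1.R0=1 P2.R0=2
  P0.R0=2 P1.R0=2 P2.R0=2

outcome vector order: (P0.R0,P1.R0,P2.R0)
under TSO → 1/1/0, 1/1/2, 1/2/0, 1/2/2, 2/1/0, 2/1/2, 2/2/0, 2/2/2
TSO∖claimed = {2/2/0}

missing: P0.R0=2 P1.R0=2 P2.R0=0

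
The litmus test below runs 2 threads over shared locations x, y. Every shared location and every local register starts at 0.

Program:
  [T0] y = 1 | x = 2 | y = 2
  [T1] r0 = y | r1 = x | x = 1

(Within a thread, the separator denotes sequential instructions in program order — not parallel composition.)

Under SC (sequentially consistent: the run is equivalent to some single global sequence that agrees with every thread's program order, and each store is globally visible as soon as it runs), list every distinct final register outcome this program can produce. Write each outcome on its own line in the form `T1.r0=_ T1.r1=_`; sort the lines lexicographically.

T1.r0=0 T1.r1=0
T1.r0=0 T1.r1=2
T1.r0=1 T1.r1=0
T1.r0=1 T1.r1=2
T1.r0=2 T1.r1=2

outcome vector order: (T1.r0,T1.r1)
|SC outcomes| = 5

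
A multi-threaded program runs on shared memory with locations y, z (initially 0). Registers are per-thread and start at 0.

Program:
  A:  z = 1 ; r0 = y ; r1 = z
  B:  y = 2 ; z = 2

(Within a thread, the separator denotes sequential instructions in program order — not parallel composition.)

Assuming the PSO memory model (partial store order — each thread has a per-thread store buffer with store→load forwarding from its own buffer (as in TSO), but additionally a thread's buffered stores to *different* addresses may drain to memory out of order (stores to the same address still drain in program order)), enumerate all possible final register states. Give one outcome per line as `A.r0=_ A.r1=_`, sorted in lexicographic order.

A.r0=0 A.r1=1
A.r0=0 A.r1=2
A.r0=2 A.r1=1
A.r0=2 A.r1=2

outcome vector order: (A.r0,A.r1)
|PSO outcomes| = 4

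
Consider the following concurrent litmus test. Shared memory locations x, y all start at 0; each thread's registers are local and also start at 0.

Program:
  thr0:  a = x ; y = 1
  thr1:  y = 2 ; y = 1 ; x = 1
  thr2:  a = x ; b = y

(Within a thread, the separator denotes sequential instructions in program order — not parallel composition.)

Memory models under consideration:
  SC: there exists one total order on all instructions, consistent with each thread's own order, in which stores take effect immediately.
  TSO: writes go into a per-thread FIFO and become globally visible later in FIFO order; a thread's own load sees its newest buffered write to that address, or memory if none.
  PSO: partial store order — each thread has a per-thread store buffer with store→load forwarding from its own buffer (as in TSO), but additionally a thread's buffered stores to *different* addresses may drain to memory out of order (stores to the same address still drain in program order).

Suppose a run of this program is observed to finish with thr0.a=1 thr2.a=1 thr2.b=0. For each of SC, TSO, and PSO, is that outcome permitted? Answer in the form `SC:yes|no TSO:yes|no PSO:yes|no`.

SC:no TSO:no PSO:yes

outcome vector order: (thr0.a,thr2.a,thr2.b)
under SC → (0,0,0), (0,0,1), (0,0,2), (0,1,1), (1,0,0), (1,0,1), (1,0,2), (1,1,1)
under TSO → (0,0,0), (0,0,1), (0,0,2), (0,1,1), (1,0,0), (1,0,1), (1,0,2), (1,1,1)
under PSO → (0,0,0), (0,0,1), (0,0,2), (0,1,0), (0,1,1), (0,1,2), (1,0,0), (1,0,1), (1,0,2), (1,1,0), (1,1,1), (1,1,2)
target (1,1,0) ∈ {PSO}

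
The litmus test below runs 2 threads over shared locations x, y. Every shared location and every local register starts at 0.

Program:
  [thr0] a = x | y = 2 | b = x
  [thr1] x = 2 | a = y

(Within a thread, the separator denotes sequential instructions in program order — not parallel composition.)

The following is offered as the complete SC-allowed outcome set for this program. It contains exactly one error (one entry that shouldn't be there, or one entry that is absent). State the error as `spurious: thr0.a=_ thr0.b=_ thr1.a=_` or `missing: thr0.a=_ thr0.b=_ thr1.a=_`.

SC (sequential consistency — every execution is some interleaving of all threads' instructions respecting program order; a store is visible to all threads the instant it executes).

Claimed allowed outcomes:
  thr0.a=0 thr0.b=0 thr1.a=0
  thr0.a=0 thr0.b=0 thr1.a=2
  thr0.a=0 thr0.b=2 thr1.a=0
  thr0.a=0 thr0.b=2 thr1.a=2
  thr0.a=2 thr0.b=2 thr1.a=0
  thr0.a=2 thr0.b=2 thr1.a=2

spurious: thr0.a=0 thr0.b=0 thr1.a=0

outcome vector order: (thr0.a,thr0.b,thr1.a)
[SC] allowed = {002, 020, 022, 220, 222}
claimed∖SC = {000}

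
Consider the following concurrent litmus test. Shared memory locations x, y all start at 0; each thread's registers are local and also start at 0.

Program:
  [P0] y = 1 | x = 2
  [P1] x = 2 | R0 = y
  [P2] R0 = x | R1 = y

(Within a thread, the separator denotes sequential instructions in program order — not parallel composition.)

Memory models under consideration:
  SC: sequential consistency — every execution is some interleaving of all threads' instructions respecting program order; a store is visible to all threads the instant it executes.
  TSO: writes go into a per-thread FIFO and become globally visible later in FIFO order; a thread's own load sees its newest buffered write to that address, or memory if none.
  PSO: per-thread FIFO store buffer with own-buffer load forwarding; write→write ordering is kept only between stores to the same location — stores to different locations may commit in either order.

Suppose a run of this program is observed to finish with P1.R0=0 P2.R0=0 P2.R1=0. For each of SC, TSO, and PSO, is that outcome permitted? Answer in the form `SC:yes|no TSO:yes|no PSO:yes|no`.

SC:yes TSO:yes PSO:yes

outcome vector order: (P1.R0,P2.R0,P2.R1)
[SC] allowed = {<0 0 0>; <0 0 1>; <0 2 0>; <0 2 1>; <1 0 0>; <1 0 1>; <1 2 0>; <1 2 1>}
[TSO] allowed = {<0 0 0>; <0 0 1>; <0 2 0>; <0 2 1>; <1 0 0>; <1 0 1>; <1 2 0>; <1 2 1>}
[PSO] allowed = {<0 0 0>; <0 0 1>; <0 2 0>; <0 2 1>; <1 0 0>; <1 0 1>; <1 2 0>; <1 2 1>}
target <0 0 0> ∈ {SC,TSO,PSO}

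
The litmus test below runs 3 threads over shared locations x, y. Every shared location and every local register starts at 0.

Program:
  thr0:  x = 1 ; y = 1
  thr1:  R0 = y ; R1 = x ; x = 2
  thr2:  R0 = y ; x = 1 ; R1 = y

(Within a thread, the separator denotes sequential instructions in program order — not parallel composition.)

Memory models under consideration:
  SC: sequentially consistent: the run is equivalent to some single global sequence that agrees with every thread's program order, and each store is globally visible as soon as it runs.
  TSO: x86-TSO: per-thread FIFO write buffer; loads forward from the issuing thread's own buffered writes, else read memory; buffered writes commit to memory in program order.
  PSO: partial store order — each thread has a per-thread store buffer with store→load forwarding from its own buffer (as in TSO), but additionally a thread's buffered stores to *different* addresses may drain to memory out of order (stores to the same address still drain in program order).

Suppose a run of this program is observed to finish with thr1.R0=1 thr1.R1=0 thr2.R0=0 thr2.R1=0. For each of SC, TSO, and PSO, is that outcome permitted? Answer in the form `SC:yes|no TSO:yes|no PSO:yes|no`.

outcome vector order: (thr1.R0,thr1.R1,thr2.R0,thr2.R1)
under SC → (0,0,0,0); (0,0,0,1); (0,0,1,1); (0,1,0,0); (0,1,0,1); (0,1,1,1); (1,1,0,0); (1,1,0,1); (1,1,1,1)
under TSO → (0,0,0,0); (0,0,0,1); (0,0,1,1); (0,1,0,0); (0,1,0,1); (0,1,1,1); (1,1,0,0); (1,1,0,1); (1,1,1,1)
under PSO → (0,0,0,0); (0,0,0,1); (0,0,1,1); (0,1,0,0); (0,1,0,1); (0,1,1,1); (1,0,0,0); (1,0,0,1); (1,0,1,1); (1,1,0,0); (1,1,0,1); (1,1,1,1)
target (1,0,0,0) ∈ {PSO}

SC:no TSO:no PSO:yes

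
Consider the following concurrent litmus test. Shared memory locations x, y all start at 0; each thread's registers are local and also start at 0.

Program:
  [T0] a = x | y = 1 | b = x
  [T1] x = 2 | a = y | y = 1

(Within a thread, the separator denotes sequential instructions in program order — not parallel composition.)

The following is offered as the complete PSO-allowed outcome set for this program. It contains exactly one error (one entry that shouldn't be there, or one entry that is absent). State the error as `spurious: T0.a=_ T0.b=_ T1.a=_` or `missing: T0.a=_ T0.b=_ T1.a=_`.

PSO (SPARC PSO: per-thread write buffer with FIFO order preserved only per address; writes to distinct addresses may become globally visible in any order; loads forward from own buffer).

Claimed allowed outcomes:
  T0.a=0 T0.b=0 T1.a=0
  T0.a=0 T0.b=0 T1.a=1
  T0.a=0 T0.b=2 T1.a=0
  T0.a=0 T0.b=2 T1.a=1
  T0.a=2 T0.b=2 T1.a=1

missing: T0.a=2 T0.b=2 T1.a=0

outcome vector order: (T0.a,T0.b,T1.a)
PSO: 6 outcomes — {<0 0 0>, <0 0 1>, <0 2 0>, <0 2 1>, <2 2 0>, <2 2 1>}
PSO∖claimed = {<2 2 0>}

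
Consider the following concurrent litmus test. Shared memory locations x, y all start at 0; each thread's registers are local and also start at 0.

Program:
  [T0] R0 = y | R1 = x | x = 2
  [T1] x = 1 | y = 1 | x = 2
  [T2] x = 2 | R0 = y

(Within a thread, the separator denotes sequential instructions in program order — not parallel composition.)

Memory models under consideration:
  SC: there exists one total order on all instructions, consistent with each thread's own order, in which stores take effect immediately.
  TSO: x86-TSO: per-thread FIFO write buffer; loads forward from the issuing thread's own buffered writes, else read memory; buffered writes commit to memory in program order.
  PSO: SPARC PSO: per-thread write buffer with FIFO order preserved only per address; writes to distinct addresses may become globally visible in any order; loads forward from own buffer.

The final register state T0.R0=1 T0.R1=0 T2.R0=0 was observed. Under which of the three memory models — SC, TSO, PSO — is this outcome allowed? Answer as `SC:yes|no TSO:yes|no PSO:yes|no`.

outcome vector order: (T0.R0,T0.R1,T2.R0)
SC: 10 outcomes — {0/0/0; 0/0/1; 0/1/0; 0/1/1; 0/2/0; 0/2/1; 1/1/0; 1/1/1; 1/2/0; 1/2/1}
TSO: 10 outcomes — {0/0/0; 0/0/1; 0/1/0; 0/1/1; 0/2/0; 0/2/1; 1/1/0; 1/1/1; 1/2/0; 1/2/1}
PSO: 12 outcomes — {0/0/0; 0/0/1; 0/1/0; 0/1/1; 0/2/0; 0/2/1; 1/0/0; 1/0/1; 1/1/0; 1/1/1; 1/2/0; 1/2/1}
target 1/0/0 ∈ {PSO}

SC:no TSO:no PSO:yes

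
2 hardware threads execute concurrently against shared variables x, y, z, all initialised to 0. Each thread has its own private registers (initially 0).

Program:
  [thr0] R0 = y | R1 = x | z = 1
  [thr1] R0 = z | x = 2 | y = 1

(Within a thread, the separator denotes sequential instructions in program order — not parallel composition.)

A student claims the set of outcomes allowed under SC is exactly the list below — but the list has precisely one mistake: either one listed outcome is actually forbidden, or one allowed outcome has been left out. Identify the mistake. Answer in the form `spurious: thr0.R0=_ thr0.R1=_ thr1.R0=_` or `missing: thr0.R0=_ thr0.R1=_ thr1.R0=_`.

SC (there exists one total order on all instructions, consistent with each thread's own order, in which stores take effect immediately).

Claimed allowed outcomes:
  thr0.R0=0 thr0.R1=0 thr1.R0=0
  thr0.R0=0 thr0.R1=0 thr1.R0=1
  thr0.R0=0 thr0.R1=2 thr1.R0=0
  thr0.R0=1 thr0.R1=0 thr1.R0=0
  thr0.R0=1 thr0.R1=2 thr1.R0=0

spurious: thr0.R0=1 thr0.R1=0 thr1.R0=0

outcome vector order: (thr0.R0,thr0.R1,thr1.R0)
SC (4): (0,0,0) (0,0,1) (0,2,0) (1,2,0)
claimed∖SC = {(1,0,0)}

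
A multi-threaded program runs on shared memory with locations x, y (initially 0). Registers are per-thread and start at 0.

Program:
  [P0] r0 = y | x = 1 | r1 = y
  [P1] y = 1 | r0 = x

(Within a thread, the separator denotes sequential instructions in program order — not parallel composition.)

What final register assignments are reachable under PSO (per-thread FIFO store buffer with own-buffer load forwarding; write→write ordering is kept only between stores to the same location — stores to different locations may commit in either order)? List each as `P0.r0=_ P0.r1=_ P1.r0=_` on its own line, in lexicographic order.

P0.r0=0 P0.r1=0 P1.r0=0
P0.r0=0 P0.r1=0 P1.r0=1
P0.r0=0 P0.r1=1 P1.r0=0
P0.r0=0 P0.r1=1 P1.r0=1
P0.r0=1 P0.r1=1 P1.r0=0
P0.r0=1 P0.r1=1 P1.r0=1

outcome vector order: (P0.r0,P0.r1,P1.r0)
|PSO outcomes| = 6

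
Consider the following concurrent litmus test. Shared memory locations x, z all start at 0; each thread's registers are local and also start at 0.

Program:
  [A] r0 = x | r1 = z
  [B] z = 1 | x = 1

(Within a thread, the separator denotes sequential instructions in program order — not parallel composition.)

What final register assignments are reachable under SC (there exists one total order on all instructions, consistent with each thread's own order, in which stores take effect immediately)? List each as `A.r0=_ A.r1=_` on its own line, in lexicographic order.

outcome vector order: (A.r0,A.r1)
|SC outcomes| = 3

A.r0=0 A.r1=0
A.r0=0 A.r1=1
A.r0=1 A.r1=1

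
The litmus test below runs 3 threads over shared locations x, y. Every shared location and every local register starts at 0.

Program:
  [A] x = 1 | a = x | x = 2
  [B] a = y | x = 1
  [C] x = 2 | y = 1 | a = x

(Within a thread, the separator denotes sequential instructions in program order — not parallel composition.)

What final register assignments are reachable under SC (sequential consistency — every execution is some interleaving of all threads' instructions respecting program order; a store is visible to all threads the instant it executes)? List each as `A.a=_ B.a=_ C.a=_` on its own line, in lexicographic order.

outcome vector order: (A.a,B.a,C.a)
|SC outcomes| = 8

A.a=1 B.a=0 C.a=1
A.a=1 B.a=0 C.a=2
A.a=1 B.a=1 C.a=1
A.a=1 B.a=1 C.a=2
A.a=2 B.a=0 C.a=1
A.a=2 B.a=0 C.a=2
A.a=2 B.a=1 C.a=1
A.a=2 B.a=1 C.a=2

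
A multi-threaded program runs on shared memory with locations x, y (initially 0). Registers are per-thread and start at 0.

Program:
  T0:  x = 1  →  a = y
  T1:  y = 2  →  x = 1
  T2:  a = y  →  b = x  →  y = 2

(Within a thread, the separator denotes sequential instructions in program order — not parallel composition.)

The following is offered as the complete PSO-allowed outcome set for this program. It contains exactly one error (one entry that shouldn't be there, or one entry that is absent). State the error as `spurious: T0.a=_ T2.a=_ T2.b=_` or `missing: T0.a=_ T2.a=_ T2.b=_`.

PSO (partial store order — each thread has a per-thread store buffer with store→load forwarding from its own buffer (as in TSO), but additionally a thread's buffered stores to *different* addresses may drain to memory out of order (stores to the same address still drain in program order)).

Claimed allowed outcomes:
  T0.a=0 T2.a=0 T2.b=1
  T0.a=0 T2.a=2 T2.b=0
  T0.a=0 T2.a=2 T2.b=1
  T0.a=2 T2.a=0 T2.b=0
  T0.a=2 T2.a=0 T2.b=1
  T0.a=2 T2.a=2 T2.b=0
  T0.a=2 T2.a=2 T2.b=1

missing: T0.a=0 T2.a=0 T2.b=0

outcome vector order: (T0.a,T2.a,T2.b)
[PSO] allowed = {(0,0,0); (0,0,1); (0,2,0); (0,2,1); (2,0,0); (2,0,1); (2,2,0); (2,2,1)}
PSO∖claimed = {(0,0,0)}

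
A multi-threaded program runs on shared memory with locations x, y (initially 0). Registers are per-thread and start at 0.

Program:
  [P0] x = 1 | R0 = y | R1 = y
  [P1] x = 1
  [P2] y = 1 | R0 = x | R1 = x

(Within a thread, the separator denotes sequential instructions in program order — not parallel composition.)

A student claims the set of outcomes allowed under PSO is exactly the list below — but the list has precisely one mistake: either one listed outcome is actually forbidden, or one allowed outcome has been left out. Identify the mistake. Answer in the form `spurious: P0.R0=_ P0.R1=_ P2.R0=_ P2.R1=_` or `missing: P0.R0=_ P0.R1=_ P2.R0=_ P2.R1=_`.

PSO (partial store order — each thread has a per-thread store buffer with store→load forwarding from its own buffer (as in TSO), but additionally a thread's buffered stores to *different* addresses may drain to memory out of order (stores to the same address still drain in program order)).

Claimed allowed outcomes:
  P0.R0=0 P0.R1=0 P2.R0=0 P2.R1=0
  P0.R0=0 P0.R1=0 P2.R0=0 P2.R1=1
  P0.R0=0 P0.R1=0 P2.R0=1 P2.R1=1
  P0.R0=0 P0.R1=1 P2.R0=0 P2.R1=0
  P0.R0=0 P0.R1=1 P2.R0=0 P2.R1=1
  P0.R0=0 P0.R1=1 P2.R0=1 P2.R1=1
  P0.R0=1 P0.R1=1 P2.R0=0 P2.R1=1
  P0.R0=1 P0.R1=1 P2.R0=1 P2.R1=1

missing: P0.R0=1 P0.R1=1 P2.R0=0 P2.R1=0

outcome vector order: (P0.R0,P0.R1,P2.R0,P2.R1)
PSO: 9 outcomes — {0/0/0/0 0/0/0/1 0/0/1/1 0/1/0/0 0/1/0/1 0/1/1/1 1/1/0/0 1/1/0/1 1/1/1/1}
PSO∖claimed = {1/1/0/0}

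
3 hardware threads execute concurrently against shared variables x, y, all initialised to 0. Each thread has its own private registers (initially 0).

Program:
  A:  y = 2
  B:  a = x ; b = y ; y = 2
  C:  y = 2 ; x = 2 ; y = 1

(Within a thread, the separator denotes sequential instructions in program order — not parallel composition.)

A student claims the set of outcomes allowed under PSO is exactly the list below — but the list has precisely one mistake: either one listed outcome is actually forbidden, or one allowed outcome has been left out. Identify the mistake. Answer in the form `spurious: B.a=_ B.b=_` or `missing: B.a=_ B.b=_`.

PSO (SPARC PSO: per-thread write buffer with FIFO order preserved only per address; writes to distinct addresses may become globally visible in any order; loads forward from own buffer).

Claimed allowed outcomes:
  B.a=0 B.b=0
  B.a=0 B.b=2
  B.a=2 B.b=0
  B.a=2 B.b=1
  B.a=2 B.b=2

missing: B.a=0 B.b=1

outcome vector order: (B.a,B.b)
[PSO] allowed = {(0,0); (0,1); (0,2); (2,0); (2,1); (2,2)}
PSO∖claimed = {(0,1)}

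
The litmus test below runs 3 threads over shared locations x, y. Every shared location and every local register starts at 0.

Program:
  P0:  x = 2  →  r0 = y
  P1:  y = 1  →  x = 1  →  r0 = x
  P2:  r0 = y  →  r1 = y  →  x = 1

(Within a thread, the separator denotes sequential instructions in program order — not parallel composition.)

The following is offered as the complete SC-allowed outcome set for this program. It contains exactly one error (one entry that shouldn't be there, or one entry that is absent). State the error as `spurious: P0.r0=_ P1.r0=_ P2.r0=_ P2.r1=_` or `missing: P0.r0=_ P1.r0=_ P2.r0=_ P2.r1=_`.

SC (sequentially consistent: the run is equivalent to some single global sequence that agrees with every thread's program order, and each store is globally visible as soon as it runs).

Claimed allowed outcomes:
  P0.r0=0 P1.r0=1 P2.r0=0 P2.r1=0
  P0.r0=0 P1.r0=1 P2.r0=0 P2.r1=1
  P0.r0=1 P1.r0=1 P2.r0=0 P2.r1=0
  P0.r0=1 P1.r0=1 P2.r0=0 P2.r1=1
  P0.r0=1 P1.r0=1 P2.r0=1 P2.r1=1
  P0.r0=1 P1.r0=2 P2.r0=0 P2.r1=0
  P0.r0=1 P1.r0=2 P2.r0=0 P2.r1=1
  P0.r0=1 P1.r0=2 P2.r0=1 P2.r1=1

missing: P0.r0=0 P1.r0=1 P2.r0=1 P2.r1=1

outcome vector order: (P0.r0,P1.r0,P2.r0,P2.r1)
[SC] allowed = {0/1/0/0, 0/1/0/1, 0/1/1/1, 1/1/0/0, 1/1/0/1, 1/1/1/1, 1/2/0/0, 1/2/0/1, 1/2/1/1}
SC∖claimed = {0/1/1/1}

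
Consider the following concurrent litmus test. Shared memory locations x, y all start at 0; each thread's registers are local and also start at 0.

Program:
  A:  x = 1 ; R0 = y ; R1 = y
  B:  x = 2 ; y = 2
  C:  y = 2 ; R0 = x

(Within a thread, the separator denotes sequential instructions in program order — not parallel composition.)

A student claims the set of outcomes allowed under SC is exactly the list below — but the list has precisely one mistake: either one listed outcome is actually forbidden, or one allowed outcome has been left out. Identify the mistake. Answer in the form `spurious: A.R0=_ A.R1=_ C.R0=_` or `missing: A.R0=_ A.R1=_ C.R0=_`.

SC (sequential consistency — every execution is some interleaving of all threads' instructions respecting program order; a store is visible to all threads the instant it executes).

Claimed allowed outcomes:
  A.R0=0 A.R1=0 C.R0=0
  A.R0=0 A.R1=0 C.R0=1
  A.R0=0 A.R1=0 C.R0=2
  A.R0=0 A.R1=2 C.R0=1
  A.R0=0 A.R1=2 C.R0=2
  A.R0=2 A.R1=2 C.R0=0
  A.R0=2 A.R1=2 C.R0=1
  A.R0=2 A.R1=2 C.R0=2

spurious: A.R0=0 A.R1=0 C.R0=0

outcome vector order: (A.R0,A.R1,C.R0)
SC: 7 outcomes — {001, 002, 021, 022, 220, 221, 222}
claimed∖SC = {000}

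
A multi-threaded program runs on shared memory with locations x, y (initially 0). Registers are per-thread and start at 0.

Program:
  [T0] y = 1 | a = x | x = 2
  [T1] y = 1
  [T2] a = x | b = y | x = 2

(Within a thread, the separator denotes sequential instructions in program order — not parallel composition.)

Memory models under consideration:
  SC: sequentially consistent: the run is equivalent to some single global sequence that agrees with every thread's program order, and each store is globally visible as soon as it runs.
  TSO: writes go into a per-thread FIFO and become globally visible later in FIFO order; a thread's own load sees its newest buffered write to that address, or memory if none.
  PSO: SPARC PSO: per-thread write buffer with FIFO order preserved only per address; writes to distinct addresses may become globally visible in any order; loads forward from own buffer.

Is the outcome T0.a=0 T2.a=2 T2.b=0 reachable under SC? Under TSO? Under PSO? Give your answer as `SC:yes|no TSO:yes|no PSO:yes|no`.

SC:no TSO:no PSO:yes

outcome vector order: (T0.a,T2.a,T2.b)
SC (5): 0/0/0, 0/0/1, 0/2/1, 2/0/0, 2/0/1
TSO (5): 0/0/0, 0/0/1, 0/2/1, 2/0/0, 2/0/1
PSO (6): 0/0/0, 0/0/1, 0/2/0, 0/2/1, 2/0/0, 2/0/1
target 0/2/0 ∈ {PSO}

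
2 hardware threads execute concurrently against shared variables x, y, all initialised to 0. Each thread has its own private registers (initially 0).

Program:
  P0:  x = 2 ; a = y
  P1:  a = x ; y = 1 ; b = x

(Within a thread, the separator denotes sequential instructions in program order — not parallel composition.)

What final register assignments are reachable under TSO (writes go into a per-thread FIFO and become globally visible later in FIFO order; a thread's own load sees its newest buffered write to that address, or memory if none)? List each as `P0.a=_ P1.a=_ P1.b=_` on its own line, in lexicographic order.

outcome vector order: (P0.a,P1.a,P1.b)
|TSO outcomes| = 6

P0.a=0 P1.a=0 P1.b=0
P0.a=0 P1.a=0 P1.b=2
P0.a=0 P1.a=2 P1.b=2
P0.a=1 P1.a=0 P1.b=0
P0.a=1 P1.a=0 P1.b=2
P0.a=1 P1.a=2 P1.b=2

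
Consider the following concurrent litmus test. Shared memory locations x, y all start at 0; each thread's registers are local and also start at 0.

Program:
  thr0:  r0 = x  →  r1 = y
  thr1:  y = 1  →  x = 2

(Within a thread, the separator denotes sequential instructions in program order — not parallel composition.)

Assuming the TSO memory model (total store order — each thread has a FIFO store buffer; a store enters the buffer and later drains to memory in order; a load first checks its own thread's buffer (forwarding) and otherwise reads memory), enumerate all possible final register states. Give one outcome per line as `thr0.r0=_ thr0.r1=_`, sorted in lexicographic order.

outcome vector order: (thr0.r0,thr0.r1)
|TSO outcomes| = 3

thr0.r0=0 thr0.r1=0
thr0.r0=0 thr0.r1=1
thr0.r0=2 thr0.r1=1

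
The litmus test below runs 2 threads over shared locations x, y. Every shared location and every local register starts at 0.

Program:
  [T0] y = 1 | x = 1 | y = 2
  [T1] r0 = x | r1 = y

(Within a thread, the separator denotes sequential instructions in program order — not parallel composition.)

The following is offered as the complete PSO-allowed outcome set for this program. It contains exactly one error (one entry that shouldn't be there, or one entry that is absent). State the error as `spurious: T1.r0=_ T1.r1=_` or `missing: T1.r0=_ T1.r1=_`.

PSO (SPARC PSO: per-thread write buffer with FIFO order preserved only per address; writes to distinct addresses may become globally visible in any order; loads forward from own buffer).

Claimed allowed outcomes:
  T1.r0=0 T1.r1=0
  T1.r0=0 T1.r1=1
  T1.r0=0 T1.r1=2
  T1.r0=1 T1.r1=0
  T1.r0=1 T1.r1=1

outcome vector order: (T1.r0,T1.r1)
[PSO] allowed = {0/0, 0/1, 0/2, 1/0, 1/1, 1/2}
PSO∖claimed = {1/2}

missing: T1.r0=1 T1.r1=2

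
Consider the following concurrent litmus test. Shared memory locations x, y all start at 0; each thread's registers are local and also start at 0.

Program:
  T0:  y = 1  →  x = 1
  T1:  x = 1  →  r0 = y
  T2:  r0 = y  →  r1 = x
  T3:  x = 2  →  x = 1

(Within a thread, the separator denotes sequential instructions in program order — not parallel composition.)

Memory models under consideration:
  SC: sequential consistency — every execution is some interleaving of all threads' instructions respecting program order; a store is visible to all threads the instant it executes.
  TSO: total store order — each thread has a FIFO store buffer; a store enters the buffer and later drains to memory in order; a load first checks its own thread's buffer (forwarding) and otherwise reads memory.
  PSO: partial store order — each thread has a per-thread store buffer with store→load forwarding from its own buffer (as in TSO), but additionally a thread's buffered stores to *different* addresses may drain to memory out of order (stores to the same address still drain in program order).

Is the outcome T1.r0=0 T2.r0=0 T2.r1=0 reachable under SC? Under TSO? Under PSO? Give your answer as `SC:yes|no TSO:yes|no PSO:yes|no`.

SC:yes TSO:yes PSO:yes

outcome vector order: (T1.r0,T2.r0,T2.r1)
[SC] allowed = {(0,0,0), (0,0,1), (0,0,2), (0,1,1), (0,1,2), (1,0,0), (1,0,1), (1,0,2), (1,1,0), (1,1,1), (1,1,2)}
[TSO] allowed = {(0,0,0), (0,0,1), (0,0,2), (0,1,0), (0,1,1), (0,1,2), (1,0,0), (1,0,1), (1,0,2), (1,1,0), (1,1,1), (1,1,2)}
[PSO] allowed = {(0,0,0), (0,0,1), (0,0,2), (0,1,0), (0,1,1), (0,1,2), (1,0,0), (1,0,1), (1,0,2), (1,1,0), (1,1,1), (1,1,2)}
target (0,0,0) ∈ {SC,TSO,PSO}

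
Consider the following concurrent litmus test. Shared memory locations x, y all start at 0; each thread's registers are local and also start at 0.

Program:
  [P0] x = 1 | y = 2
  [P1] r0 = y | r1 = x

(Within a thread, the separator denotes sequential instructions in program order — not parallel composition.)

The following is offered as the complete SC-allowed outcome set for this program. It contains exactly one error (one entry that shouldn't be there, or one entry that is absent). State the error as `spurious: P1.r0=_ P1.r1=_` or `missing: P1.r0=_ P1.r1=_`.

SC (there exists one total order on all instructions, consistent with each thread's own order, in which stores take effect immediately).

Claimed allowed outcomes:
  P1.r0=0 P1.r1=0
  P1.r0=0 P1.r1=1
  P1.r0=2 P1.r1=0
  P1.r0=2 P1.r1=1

spurious: P1.r0=2 P1.r1=0

outcome vector order: (P1.r0,P1.r1)
under SC → (0,0), (0,1), (2,1)
claimed∖SC = {(2,0)}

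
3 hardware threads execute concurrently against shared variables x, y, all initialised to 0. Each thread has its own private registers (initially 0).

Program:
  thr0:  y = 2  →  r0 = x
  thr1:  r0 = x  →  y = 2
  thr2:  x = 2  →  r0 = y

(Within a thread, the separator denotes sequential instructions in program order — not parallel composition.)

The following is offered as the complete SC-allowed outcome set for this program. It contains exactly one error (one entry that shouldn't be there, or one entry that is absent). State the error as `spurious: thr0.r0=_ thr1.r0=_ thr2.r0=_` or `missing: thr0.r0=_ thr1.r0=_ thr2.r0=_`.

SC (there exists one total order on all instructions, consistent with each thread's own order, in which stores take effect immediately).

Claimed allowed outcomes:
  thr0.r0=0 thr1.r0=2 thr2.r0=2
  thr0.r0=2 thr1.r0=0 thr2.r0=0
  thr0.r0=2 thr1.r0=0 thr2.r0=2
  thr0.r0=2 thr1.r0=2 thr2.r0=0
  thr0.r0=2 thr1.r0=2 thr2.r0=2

missing: thr0.r0=0 thr1.r0=0 thr2.r0=2

outcome vector order: (thr0.r0,thr1.r0,thr2.r0)
under SC → 002, 022, 200, 202, 220, 222
SC∖claimed = {002}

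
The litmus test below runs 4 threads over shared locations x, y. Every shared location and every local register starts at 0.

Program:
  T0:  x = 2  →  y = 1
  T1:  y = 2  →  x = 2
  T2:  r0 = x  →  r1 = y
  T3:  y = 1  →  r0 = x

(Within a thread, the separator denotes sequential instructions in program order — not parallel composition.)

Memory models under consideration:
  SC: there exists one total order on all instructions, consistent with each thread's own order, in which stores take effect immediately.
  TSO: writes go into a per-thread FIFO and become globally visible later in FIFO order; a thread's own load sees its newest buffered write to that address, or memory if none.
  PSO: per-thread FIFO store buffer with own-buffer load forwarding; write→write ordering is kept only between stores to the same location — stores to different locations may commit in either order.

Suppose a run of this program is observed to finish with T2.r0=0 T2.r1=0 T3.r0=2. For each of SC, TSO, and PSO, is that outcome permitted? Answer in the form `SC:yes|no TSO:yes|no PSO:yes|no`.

outcome vector order: (T2.r0,T2.r1,T3.r0)
[SC] allowed = {(0,0,0), (0,0,2), (0,1,0), (0,1,2), (0,2,0), (0,2,2), (2,0,2), (2,1,0), (2,1,2), (2,2,0), (2,2,2)}
[TSO] allowed = {(0,0,0), (0,0,2), (0,1,0), (0,1,2), (0,2,0), (0,2,2), (2,0,0), (2,0,2), (2,1,0), (2,1,2), (2,2,0), (2,2,2)}
[PSO] allowed = {(0,0,0), (0,0,2), (0,1,0), (0,1,2), (0,2,0), (0,2,2), (2,0,0), (2,0,2), (2,1,0), (2,1,2), (2,2,0), (2,2,2)}
target (0,0,2) ∈ {SC,TSO,PSO}

SC:yes TSO:yes PSO:yes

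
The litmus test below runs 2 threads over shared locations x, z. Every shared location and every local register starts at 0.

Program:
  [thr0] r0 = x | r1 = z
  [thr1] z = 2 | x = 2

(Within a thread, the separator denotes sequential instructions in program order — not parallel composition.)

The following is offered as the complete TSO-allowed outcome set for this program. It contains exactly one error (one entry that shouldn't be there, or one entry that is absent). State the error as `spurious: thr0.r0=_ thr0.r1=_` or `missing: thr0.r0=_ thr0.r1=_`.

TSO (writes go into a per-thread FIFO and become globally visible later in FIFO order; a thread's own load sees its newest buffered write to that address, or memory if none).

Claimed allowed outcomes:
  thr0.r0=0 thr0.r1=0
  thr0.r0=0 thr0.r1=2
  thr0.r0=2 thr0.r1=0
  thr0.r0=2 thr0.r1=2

spurious: thr0.r0=2 thr0.r1=0

outcome vector order: (thr0.r0,thr0.r1)
TSO: 3 outcomes — {00, 02, 22}
claimed∖TSO = {20}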